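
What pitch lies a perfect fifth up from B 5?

The fifth takes the letter from B up to F.
A perfect fifth spans 7 semitones, so from B5 the target pitch is F#6.

F-sharp 6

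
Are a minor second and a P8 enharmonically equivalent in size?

No

1 semitone (minor second) vs 12 semitones (perfect octave): not equal.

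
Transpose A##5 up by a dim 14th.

Seven letters up from A (plus an octave) reaches G.
Moving 21 semitones up from A##5 (the size of a diminished fourteenth) reaches G#7.

G#7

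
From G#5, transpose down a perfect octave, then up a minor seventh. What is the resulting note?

A perfect octave down from G#5 is G#4.
A minor seventh up from G#4 is F#5.

F#5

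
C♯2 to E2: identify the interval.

C to E spans three letter names (C-D-E), so the interval is some kind of third.
C#2 to E2 is 3 semitones, a half step short of the major third (4), so this is minor.

minor 3rd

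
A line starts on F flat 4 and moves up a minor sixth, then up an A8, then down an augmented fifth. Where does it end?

A minor sixth up from Fb4 is Dbb5.
Up an augmented octave from Dbb5: Db6 (13 semitones up).
Down an augmented fifth from Db6: Gbb5 (8 semitones down).

G double-flat 5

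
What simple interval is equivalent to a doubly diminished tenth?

Subtracting seven from the interval number removes an octave: 10 − 7 = 3.
Quality carries through unchanged, so the simple form is a doubly diminished third.

doubly diminished third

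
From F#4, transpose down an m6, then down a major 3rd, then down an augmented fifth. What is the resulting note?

Bb2

A minor sixth down from F#4 is A#3.
A major third down from A#3 is F#3.
Down an augmented fifth from F#3: Bb2 (8 semitones down).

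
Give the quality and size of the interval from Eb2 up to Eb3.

E to E is the same letter name, plus an octave, so the interval is some kind of octave.
Eb2 to Eb3 is 12 semitones, matching the perfect octave exactly, so the quality is perfect.

perfect 8th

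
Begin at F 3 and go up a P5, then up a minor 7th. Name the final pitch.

B flat 4

F3 up a perfect fifth → C4 (7 semitones).
Up a minor seventh from C4: Bb4 (10 semitones up).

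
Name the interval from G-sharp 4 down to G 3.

Descending from G#4 to G3 is the same interval as ascending G3 to G#4.
G to G is the same letter name, plus an octave — that makes it an octave of some quality.
A perfect octave would be 12 semitones; G3 to G#4 is 13, one semitone wider, so the interval is augmented.

augmented octave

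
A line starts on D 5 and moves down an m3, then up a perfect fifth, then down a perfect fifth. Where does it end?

D5 down a minor third → B4 (3 semitones).
B4 up a perfect fifth → F#5 (7 semitones).
Down a perfect fifth from F#5: B4 (7 semitones down).

B 4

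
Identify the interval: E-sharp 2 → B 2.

diminished fifth

E to B spans five letter names (E-F-G-A-B), so the interval is some kind of fifth.
The perfect fifth is 7 semitones; here we have 6, one semitone narrower: diminished.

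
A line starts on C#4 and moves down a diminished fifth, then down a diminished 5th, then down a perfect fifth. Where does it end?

Down a diminished fifth from C#4: F##3 (6 semitones down).
Down a diminished fifth from F##3: B##2 (6 semitones down).
B##2 down a perfect fifth → E##2 (7 semitones).

E##2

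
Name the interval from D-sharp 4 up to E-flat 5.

d9

D to E spans two letter names (D-E), plus an octave — that makes it a ninth of some quality.
The major ninth is 14 semitones; here we have 12, two semitones narrower: diminished.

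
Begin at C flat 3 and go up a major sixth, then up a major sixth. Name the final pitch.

F 4

Cb3 up a major sixth → Ab3 (9 semitones).
Ab3 up a major sixth → F4 (9 semitones).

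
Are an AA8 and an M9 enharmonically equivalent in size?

A doubly augmented octave spans 14 semitones, and a major ninth also spans 14 semitones — they're enharmonic.

Yes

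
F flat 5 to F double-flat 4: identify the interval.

augmented 8th

Descending from Fb5 to Fbb4 is the same interval as ascending Fbb4 to Fb5.
F to F is the same letter name, plus an octave, so the interval is some kind of octave.
Fbb4 to Fb5 spans 13 semitones — one semitone wider than the perfect octave (12) — giving an augmented octave.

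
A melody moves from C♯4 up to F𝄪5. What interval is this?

augmented eleventh

C to F spans four letter names (C-D-E-F), plus an octave: an eleventh.
C#4 to F##5 spans 18 semitones — one semitone wider than the perfect eleventh (17) — giving an augmented eleventh.
(Equivalently, a compound augmented fourth: an augmented fourth plus an octave.)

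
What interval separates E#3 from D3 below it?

Descending from E#3 to D3 is the same interval as ascending D3 to E#3.
D to E spans two letter names (D-E), so the interval is some kind of second.
The major second is 2 semitones; here we have 3, one semitone wider: augmented.

A2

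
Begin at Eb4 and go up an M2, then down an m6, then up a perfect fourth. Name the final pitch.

D4

A major second up from Eb4 is F4.
Down a minor sixth from F4: A3 (8 semitones down).
A perfect fourth up from A3 is D4.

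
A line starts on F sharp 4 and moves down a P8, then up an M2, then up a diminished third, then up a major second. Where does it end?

C 4

F#4 down a perfect octave → F#3 (12 semitones).
A major second up from F#3 is G#3.
G#3 up a diminished third → Bb3 (2 semitones).
Up a major second from Bb3: C4 (2 semitones up).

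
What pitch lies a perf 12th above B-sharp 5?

F-double-sharp 7

The twelfth's letter: B up five letter names plus an octave → F.
A perfect twelfth is 19 semitones; 19 semitones up from B#5 gives F##7.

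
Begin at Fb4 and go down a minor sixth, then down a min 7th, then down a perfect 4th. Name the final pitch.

Down a minor sixth from Fb4: Ab3 (8 semitones down).
A minor seventh down from Ab3 is Bb2.
Bb2 down a perfect fourth → F2 (5 semitones).

F2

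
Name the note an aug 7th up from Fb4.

Seven letter names up from F: E.
An augmented seventh spans 12 semitones, so from Fb4 the target pitch is E5.

E5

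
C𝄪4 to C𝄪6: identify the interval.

C to C is the same letter name, plus 2 octaves — that makes it a fifteenth of some quality.
C##4 to C##6 is 24 semitones, matching the perfect fifteenth exactly, so the quality is perfect.
(Equivalently, a compound perfect octave: a perfect octave plus an octave.)

P15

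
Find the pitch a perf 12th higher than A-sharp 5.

E-sharp 7

The twelfth's letter: A up five letter names plus an octave → E.
Moving 19 semitones up from A#5 (the size of a perfect twelfth) reaches E#7.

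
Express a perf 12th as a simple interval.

perfect fifth

Each octave removed subtracts seven from the number: 12 − 7 = 5.
So a perfect twelfth is an octave plus a perfect fifth. The quality is unchanged.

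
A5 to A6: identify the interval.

P8

A to A is the same letter name, plus an octave: an octave.
A5 to A6 is 12 semitones, matching the perfect octave exactly, so the quality is perfect.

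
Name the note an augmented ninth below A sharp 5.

G 4

Two letters down from A (plus an octave) reaches G.
An augmented ninth is 15 semitones; 15 semitones down from A#5 gives G4.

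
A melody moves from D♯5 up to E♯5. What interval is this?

D to E spans two letter names (D-E), so the interval is some kind of second.
Counting semitones, D#5→E#5 is 2, which is the major second.

major 2nd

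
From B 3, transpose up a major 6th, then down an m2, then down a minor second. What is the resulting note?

A major sixth up from B3 is G#4.
A minor second down from G#4 is F##4.
F##4 down a minor second → E##4 (1 semitone).

E double-sharp 4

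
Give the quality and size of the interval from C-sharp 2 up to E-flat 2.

diminished third

C to E spans three letter names (C-D-E), so the interval is some kind of third.
The major third is 4 semitones; here we have 2, two semitones narrower: diminished.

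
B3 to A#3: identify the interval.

minor second

Descending from B3 to A#3 is the same interval as ascending A#3 to B3.
A to B spans two letter names (A-B): a second.
A major second would be 2 semitones, but A#3 to B3 is 1 — one semitone narrower, making it a minor second.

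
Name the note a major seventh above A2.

The seventh takes the letter from A up to G.
A major seventh spans 11 semitones, so from A2 the target pitch is G#3.

G#3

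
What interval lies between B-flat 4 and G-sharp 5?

augmented sixth

B to G spans six letter names (B-C-D-E-F-G): a sixth.
Bb4 to G#5 spans 10 semitones — one semitone wider than the major sixth (9) — giving an augmented sixth.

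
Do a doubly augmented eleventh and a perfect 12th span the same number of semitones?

A doubly augmented eleventh = 19 semitones = a perfect twelfth; enharmonically equal.

Yes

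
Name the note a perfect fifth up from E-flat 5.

B-flat 5

The fifth takes the letter from E up to B.
A perfect fifth spans 7 semitones, so from Eb5 the target pitch is Bb5.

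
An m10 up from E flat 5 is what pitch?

Counting three letter names plus an octave up from E lands on G.
Moving 15 semitones up from Eb5 (the size of a minor tenth) reaches Gb6.

G flat 6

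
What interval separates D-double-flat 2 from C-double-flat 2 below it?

M2

Descending from Dbb2 to Cbb2 is the same interval as ascending Cbb2 to Dbb2.
C to D spans two letter names (C-D) — that makes it a second of some quality.
Counting semitones, Cbb2→Dbb2 is 2, which is the major second.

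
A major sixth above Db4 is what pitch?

The sixth takes the letter from D up to B.
A major sixth is 9 semitones; 9 semitones up from Db4 gives Bb4.

Bb4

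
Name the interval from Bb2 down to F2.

P4

Descending from Bb2 to F2 is the same interval as ascending F2 to Bb2.
F to B spans four letter names (F-G-A-B): a fourth.
Counting semitones, F2→Bb2 is 5, which is the perfect fourth.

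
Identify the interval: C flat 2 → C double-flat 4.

diminished 15th

C to C is the same letter name, plus 2 octaves, so the interval is some kind of fifteenth.
A perfect fifteenth would be 24 semitones; Cb2 to Cbb4 is 23, one semitone narrower, so the interval is diminished.
(Equivalently, a compound diminished octave: a diminished octave plus an octave.)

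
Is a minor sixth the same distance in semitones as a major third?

No

A minor sixth spans 8 semitones; a major third spans 4 semitones. They differ by 4.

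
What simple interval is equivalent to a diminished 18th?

diminished fourth

Subtracting seven from the interval number removes an octave: 18 − 14 = 4.
That makes a diminished eighteenth a compound diminished fourth — 2 octaves plus a diminished fourth.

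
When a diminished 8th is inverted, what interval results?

Inverted interval numbers add to nine, so an octave pairs with a unison (8 + 1 = 9).
The quality also flips — diminished becomes augmented — giving an augmented unison.

augmented unison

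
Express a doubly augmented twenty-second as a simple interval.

Each octave removed subtracts seven from the number: 22 − 14 = 8.
So a doubly augmented twenty-second is 2 octaves plus a doubly augmented octave. The quality is unchanged.

doubly augmented 8th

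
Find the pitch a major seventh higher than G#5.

F##6

The seventh takes the letter from G up to F.
A major seventh spans 11 semitones, so from G#5 the target pitch is F##6.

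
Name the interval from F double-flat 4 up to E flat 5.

F to E spans seven letter names (F-G-A-B-C-D-E): a seventh.
Fbb4 to Eb5 spans 12 semitones — one semitone wider than the major seventh (11) — giving an augmented seventh.

augmented seventh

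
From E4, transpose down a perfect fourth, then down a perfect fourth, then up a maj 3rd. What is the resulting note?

A perfect fourth down from E4 is B3.
Down a perfect fourth from B3: F#3 (5 semitones down).
F#3 up a major third → A#3 (4 semitones).

A#3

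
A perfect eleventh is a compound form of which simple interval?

perfect fourth

Subtracting seven from the interval number removes an octave: 11 − 7 = 4.
That makes a perfect eleventh a compound perfect fourth — an octave plus a perfect fourth.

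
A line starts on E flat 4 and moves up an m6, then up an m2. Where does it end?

Up a minor sixth from Eb4: Cb5 (8 semitones up).
A minor second up from Cb5 is Dbb5.

D double-flat 5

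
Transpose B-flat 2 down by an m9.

A 1

Counting two letter names plus an octave down from B lands on A.
A minor ninth spans 13 semitones, so from Bb2 the target pitch is A1.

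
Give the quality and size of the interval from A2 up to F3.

m6

A to F spans six letter names (A-B-C-D-E-F) — that makes it a sixth of some quality.
A2 to F3 is 8 semitones, a half step short of the major sixth (9), so this is minor.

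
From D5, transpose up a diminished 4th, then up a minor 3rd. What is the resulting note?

Up a diminished fourth from D5: Gb5 (4 semitones up).
A minor third up from Gb5 is Bbb5.

Bbb5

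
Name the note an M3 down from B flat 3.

Three letter names down from B: G.
A major third spans 4 semitones, so from Bb3 the target pitch is Gb3.

G flat 3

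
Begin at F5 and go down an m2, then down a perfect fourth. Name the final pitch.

A minor second down from F5 is E5.
A perfect fourth down from E5 is B4.

B4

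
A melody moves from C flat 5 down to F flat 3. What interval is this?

perfect twelfth

Descending from Cb5 to Fb3 is the same interval as ascending Fb3 to Cb5.
F to C spans five letter names (F-G-A-B-C), plus an octave — that makes it a twelfth of some quality.
Fb3 to Cb5 is 19 semitones, matching the perfect twelfth exactly, so the quality is perfect.
(Equivalently, a compound perfect fifth: a perfect fifth plus an octave.)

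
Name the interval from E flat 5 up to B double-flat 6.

E to B spans five letter names (E-F-G-A-B), plus an octave: a twelfth.
Eb5 to Bbb6 spans 18 semitones — one semitone narrower than the perfect twelfth (19) — giving a diminished twelfth.
(Equivalently, a compound diminished fifth: a diminished fifth plus an octave.)

diminished twelfth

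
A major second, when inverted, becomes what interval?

Interval numbers invert to sum to nine: 2 + 7 = 9, so a second inverts to a seventh.
And major becomes minor under inversion, so we get a minor seventh.

minor seventh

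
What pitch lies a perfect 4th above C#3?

F#3

Four letter names up from C: F.
A perfect fourth spans 5 semitones, so from C#3 the target pitch is F#3.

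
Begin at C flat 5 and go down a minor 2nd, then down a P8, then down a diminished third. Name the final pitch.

A minor second down from Cb5 is Bb4.
Down a perfect octave from Bb4: Bb3 (12 semitones down).
Bb3 down a diminished third → G#3 (2 semitones).

G sharp 3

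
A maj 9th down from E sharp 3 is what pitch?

The ninth's letter: E down two letter names plus an octave → D.
A major ninth spans 14 semitones, so from E#3 the target pitch is D#2.

D sharp 2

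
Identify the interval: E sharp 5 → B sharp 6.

E to B spans five letter names (E-F-G-A-B), plus an octave, so the interval is some kind of twelfth.
E#5 to B#6 is 19 semitones, matching the perfect twelfth exactly, so the quality is perfect.
(Equivalently, a compound perfect fifth: a perfect fifth plus an octave.)

perfect twelfth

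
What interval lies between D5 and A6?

perfect 12th

D to A spans five letter names (D-E-F-G-A), plus an octave, so the interval is some kind of twelfth.
Counting semitones, D5→A6 is 19, which is the perfect twelfth.
(Equivalently, a compound perfect fifth: a perfect fifth plus an octave.)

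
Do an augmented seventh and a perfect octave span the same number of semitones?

Yes

An augmented seventh = 12 semitones = a perfect octave; enharmonically equal.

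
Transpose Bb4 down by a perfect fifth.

Eb4

Five letter names down from B: E.
A perfect fifth spans 7 semitones, so from Bb4 the target pitch is Eb4.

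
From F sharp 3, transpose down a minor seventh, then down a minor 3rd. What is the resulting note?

F#3 down a minor seventh → G#2 (10 semitones).
G#2 down a minor third → E#2 (3 semitones).

E sharp 2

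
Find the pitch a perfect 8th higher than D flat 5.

For an octave the letter name doesn't change: still D, an octave up.
A perfect octave is 12 semitones; 12 semitones up from Db5 gives Db6.

D flat 6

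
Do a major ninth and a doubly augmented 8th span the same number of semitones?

Yes

A major ninth spans 14 semitones, and a doubly augmented octave also spans 14 semitones — they're enharmonic.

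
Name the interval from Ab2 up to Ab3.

perfect octave

A to A is the same letter name, plus an octave: an octave.
The perfect octave spans 12 semitones, and Ab2 to Ab3 is exactly 12 semitones — so this is a perfect octave.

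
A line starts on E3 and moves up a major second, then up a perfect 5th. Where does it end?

C#4

A major second up from E3 is F#3.
Up a perfect fifth from F#3: C#4 (7 semitones up).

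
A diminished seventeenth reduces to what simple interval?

Each octave removed subtracts seven from the number: 17 − 14 = 3.
That makes a diminished seventeenth a compound diminished third — 2 octaves plus a diminished third.

diminished 3rd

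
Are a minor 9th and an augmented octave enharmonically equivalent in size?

A minor ninth spans 13 semitones, and an augmented octave also spans 13 semitones — they're enharmonic.

Yes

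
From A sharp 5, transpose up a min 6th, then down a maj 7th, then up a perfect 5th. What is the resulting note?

A#5 up a minor sixth → F#6 (8 semitones).
A major seventh down from F#6 is G5.
A perfect fifth up from G5 is D6.

D 6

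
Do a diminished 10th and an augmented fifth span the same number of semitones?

14 semitones (diminished tenth) vs 8 semitones (augmented fifth): not equal.

No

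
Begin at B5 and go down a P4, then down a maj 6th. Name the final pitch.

A4

B5 down a perfect fourth → F#5 (5 semitones).
A major sixth down from F#5 is A4.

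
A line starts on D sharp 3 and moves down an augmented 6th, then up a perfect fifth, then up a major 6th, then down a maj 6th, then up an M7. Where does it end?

D#3 down an augmented sixth → F2 (10 semitones).
A perfect fifth up from F2 is C3.
Up a major sixth from C3: A3 (9 semitones up).
A3 down a major sixth → C3 (9 semitones).
A major seventh up from C3 is B3.

B 3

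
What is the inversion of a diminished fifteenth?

augmented 1st

First reduce the compound diminished fifteenth to its simple form, a diminished octave.
Interval numbers invert to sum to nine: 8 + 1 = 9, so an octave inverts to a unison.
And diminished becomes augmented under inversion, so we get an augmented unison.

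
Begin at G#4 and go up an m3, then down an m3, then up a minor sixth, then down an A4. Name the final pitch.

Bb4

A minor third up from G#4 is B4.
Down a minor third from B4: G#4 (3 semitones down).
G#4 up a minor sixth → E5 (8 semitones).
E5 down an augmented fourth → Bb4 (6 semitones).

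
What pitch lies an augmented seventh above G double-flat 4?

F 5

Counting seven letter names up from G lands on F.
An augmented seventh spans 12 semitones, so from Gbb4 the target pitch is F5.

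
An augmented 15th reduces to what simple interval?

A8

Take out an octave (7 from the number): 15 − 7 = 8.
Quality carries through unchanged, so the simple form is an augmented octave.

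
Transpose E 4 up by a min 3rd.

G 4

Counting three letter names up from E lands on G.
A minor third spans 3 semitones, so from E4 the target pitch is G4.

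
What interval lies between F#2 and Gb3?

diminished ninth

F to G spans two letter names (F-G), plus an octave — that makes it a ninth of some quality.
A major ninth would be 14 semitones; F#2 to Gb3 is 12, two semitones narrower, so the interval is diminished.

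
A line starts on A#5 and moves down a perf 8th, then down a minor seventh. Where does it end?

Down a perfect octave from A#5: A#4 (12 semitones down).
A minor seventh down from A#4 is B#3.

B#3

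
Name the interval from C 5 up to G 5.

C to G spans five letter names (C-D-E-F-G), so the interval is some kind of fifth.
The perfect fifth spans 7 semitones, and C5 to G5 is exactly 7 semitones — so this is a perfect fifth.

perfect fifth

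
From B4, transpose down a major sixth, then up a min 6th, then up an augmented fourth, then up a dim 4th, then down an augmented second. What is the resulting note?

A major sixth down from B4 is D4.
A minor sixth up from D4 is Bb4.
Bb4 up an augmented fourth → E5 (6 semitones).
Up a diminished fourth from E5: Ab5 (4 semitones up).
Ab5 down an augmented second → Gbb5 (3 semitones).

Gbb5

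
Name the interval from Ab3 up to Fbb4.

A to F spans six letter names (A-B-C-D-E-F) — that makes it a sixth of some quality.
Ab3 to Fbb4 spans 7 semitones — two semitones narrower than the major sixth (9) — giving a diminished sixth.

diminished sixth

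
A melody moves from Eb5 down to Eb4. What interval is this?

Descending from Eb5 to Eb4 is the same interval as ascending Eb4 to Eb5.
E to E is the same letter name, plus an octave, so the interval is some kind of octave.
Counting semitones, Eb4→Eb5 is 12, which is the perfect octave.

perfect octave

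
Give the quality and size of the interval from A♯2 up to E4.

diminished 12th

A to E spans five letter names (A-B-C-D-E), plus an octave, so the interval is some kind of twelfth.
A perfect twelfth would be 19 semitones; A#2 to E4 is 18, one semitone narrower, so the interval is diminished.
(Equivalently, a compound diminished fifth: a diminished fifth plus an octave.)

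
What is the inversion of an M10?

First reduce the compound major tenth to its simple form, a major third.
Inverted interval numbers add to nine, so a third pairs with a sixth (3 + 6 = 9).
The quality also flips — major becomes minor — giving a minor sixth.

minor sixth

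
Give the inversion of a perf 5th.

Interval numbers invert to sum to nine: 5 + 4 = 9, so a fifth inverts to a fourth.
The quality also flips — perfect stays perfect — giving a perfect fourth.

P4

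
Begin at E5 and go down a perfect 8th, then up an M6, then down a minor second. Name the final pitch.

E5 down a perfect octave → E4 (12 semitones).
Up a major sixth from E4: C#5 (9 semitones up).
A minor second down from C#5 is B#4.

B#4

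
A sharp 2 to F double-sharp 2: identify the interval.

m3

Descending from A#2 to F##2 is the same interval as ascending F##2 to A#2.
F to A spans three letter names (F-G-A) — that makes it a third of some quality.
F##2 to A#2 is 3 semitones, a half step short of the major third (4), so this is minor.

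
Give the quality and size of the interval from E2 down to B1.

Descending from E2 to B1 is the same interval as ascending B1 to E2.
B to E spans four letter names (B-C-D-E) — that makes it a fourth of some quality.
Counting semitones, B1→E2 is 5, which is the perfect fourth.

P4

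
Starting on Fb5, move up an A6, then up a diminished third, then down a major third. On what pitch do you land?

Dbb6

An augmented sixth up from Fb5 is D6.
Up a diminished third from D6: Fb6 (2 semitones up).
A major third down from Fb6 is Dbb6.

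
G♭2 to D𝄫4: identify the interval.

G to D spans five letter names (G-A-B-C-D), plus an octave: a twelfth.
The perfect twelfth is 19 semitones; here we have 18, one semitone narrower: diminished.
(Equivalently, a compound diminished fifth: a diminished fifth plus an octave.)

d12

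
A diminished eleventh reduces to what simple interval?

d4

Each octave removed subtracts seven from the number: 11 − 7 = 4.
That makes a diminished eleventh a compound diminished fourth — an octave plus a diminished fourth.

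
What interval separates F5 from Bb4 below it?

Descending from F5 to Bb4 is the same interval as ascending Bb4 to F5.
B to F spans five letter names (B-C-D-E-F) — that makes it a fifth of some quality.
The perfect fifth spans 7 semitones, and Bb4 to F5 is exactly 7 semitones — so this is a perfect fifth.

perfect fifth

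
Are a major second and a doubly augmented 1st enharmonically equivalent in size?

Yes

A major second spans 2 semitones, and a doubly augmented unison also spans 2 semitones — they're enharmonic.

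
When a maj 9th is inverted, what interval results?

First reduce the compound major ninth to its simple form, a major second.
Interval numbers invert to sum to nine: 2 + 7 = 9, so a second inverts to a seventh.
The quality also flips — major becomes minor — giving a minor seventh.

minor 7th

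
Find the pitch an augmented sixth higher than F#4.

D##5

The sixth takes the letter from F up to D.
Moving 10 semitones up from F#4 (the size of an augmented sixth) reaches D##5.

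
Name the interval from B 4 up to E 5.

B to E spans four letter names (B-C-D-E) — that makes it a fourth of some quality.
The perfect fourth spans 5 semitones, and B4 to E5 is exactly 5 semitones — so this is a perfect fourth.

perfect 4th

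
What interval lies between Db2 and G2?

augmented fourth

D to G spans four letter names (D-E-F-G) — that makes it a fourth of some quality.
Db2 to G2 spans 6 semitones — one semitone wider than the perfect fourth (5) — giving an augmented fourth.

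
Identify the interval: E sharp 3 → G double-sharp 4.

major 10th

E to G spans three letter names (E-F-G), plus an octave, so the interval is some kind of tenth.
E#3 to G##4 is 16 semitones, matching the major tenth exactly, so the quality is major.
(Equivalently, a compound major third: a major third plus an octave.)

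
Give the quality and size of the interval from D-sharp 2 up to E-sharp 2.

major second

D to E spans two letter names (D-E) — that makes it a second of some quality.
The major second spans 2 semitones, and D#2 to E#2 is exactly 2 semitones — so this is a major second.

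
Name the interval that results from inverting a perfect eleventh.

First reduce the compound perfect eleventh to its simple form, a perfect fourth.
The rule of nine gives the new number: 9 − 4 = 5, so a fourth becomes a fifth.
Quality inverts too: perfect stays perfect. That makes the inversion a perfect fifth.

perfect fifth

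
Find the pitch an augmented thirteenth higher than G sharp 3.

E double-sharp 5

Six letters up from G (plus an octave) reaches E.
Moving 22 semitones up from G#3 (the size of an augmented thirteenth) reaches E##5.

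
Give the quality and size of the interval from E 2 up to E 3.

E to E is the same letter name, plus an octave — that makes it an octave of some quality.
The perfect octave spans 12 semitones, and E2 to E3 is exactly 12 semitones — so this is a perfect octave.

perfect 8th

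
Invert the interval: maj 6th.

minor 3rd

Interval numbers invert to sum to nine: 6 + 3 = 9, so a sixth inverts to a third.
Quality inverts too: major becomes minor. That makes the inversion a minor third.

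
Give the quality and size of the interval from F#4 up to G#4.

M2

F to G spans two letter names (F-G) — that makes it a second of some quality.
The major second spans 2 semitones, and F#4 to G#4 is exactly 2 semitones — so this is a major second.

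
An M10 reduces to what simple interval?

M3

Take out an octave (7 from the number): 10 − 7 = 3.
Quality carries through unchanged, so the simple form is a major third.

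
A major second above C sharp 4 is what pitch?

Counting two letter names up from C lands on D.
Moving 2 semitones up from C#4 (the size of a major second) reaches D#4.

D sharp 4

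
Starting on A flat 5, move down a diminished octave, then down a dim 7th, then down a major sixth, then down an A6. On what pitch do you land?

A diminished octave down from Ab5 is A4.
A diminished seventh down from A4 is B#3.
A major sixth down from B#3 is D#3.
D#3 down an augmented sixth → F2 (10 semitones).

F 2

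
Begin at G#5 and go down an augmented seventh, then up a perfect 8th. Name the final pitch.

An augmented seventh down from G#5 is Ab4.
Up a perfect octave from Ab4: Ab5 (12 semitones up).

Ab5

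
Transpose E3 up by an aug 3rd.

G##3

The third takes the letter from E up to G.
Moving 5 semitones up from E3 (the size of an augmented third) reaches G##3.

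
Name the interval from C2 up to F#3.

augmented 11th

C to F spans four letter names (C-D-E-F), plus an octave: an eleventh.
The perfect eleventh is 17 semitones; here we have 18, one semitone wider: augmented.
(Equivalently, a compound augmented fourth: an augmented fourth plus an octave.)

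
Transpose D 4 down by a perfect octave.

An octave keeps the letter name D, an octave down from D.
A perfect octave spans 12 semitones, so from D4 the target pitch is D3.

D 3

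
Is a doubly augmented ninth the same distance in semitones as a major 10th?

A doubly augmented ninth spans 16 semitones, and a major tenth also spans 16 semitones — they're enharmonic.

Yes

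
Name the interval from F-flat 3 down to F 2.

diminished octave

Descending from Fb3 to F2 is the same interval as ascending F2 to Fb3.
F to F is the same letter name, plus an octave — that makes it an octave of some quality.
The perfect octave is 12 semitones; here we have 11, one semitone narrower: diminished.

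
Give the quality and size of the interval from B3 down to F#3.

Descending from B3 to F#3 is the same interval as ascending F#3 to B3.
F to B spans four letter names (F-G-A-B): a fourth.
F#3 to B3 is 5 semitones, matching the perfect fourth exactly, so the quality is perfect.

P4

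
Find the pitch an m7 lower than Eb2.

The seventh takes the letter from E down to F.
Moving 10 semitones down from Eb2 (the size of a minor seventh) reaches F1.

F1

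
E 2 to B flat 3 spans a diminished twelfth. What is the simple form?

diminished fifth

Subtracting seven from the interval number removes an octave: 12 − 7 = 5.
That makes a diminished twelfth a compound diminished fifth — an octave plus a diminished fifth.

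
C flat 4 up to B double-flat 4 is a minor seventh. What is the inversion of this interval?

Inverted interval numbers add to nine, so a seventh pairs with a second (7 + 2 = 9).
And minor becomes major under inversion, so we get a major second.

M2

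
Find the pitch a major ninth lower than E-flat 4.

The ninth's letter: E down two letter names plus an octave → D.
A major ninth is 14 semitones; 14 semitones down from Eb4 gives Db3.

D-flat 3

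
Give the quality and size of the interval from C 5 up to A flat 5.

minor sixth

C to A spans six letter names (C-D-E-F-G-A), so the interval is some kind of sixth.
C5 to Ab5 is 8 semitones, a half step short of the major sixth (9), so this is minor.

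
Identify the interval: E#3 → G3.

d3

E to G spans three letter names (E-F-G) — that makes it a third of some quality.
A major third would be 4 semitones; E#3 to G3 is 2, two semitones narrower, so the interval is diminished.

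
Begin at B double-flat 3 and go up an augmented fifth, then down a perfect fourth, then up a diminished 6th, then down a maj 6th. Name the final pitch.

C double-flat 4

An augmented fifth up from Bbb3 is F4.
F4 down a perfect fourth → C4 (5 semitones).
C4 up a diminished sixth → Abb4 (7 semitones).
Abb4 down a major sixth → Cbb4 (9 semitones).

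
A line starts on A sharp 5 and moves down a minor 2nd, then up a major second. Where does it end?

A double-sharp 5

Down a minor second from A#5: G##5 (1 semitone down).
Up a major second from G##5: A##5 (2 semitones up).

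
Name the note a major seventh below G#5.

A4

Seven letter names down from G: A.
A major seventh spans 11 semitones, so from G#5 the target pitch is A4.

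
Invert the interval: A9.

diminished seventh

First reduce the compound augmented ninth to its simple form, an augmented second.
Interval numbers invert to sum to nine: 2 + 7 = 9, so a second inverts to a seventh.
Quality inverts too: augmented becomes diminished. That makes the inversion a diminished seventh.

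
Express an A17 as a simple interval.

Subtracting seven from the interval number removes an octave: 17 − 14 = 3.
That makes an augmented seventeenth a compound augmented third — 2 octaves plus an augmented third.

augmented 3rd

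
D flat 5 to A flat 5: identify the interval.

D to A spans five letter names (D-E-F-G-A), so the interval is some kind of fifth.
Counting semitones, Db5→Ab5 is 7, which is the perfect fifth.

perfect fifth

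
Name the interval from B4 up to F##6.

B to F spans five letter names (B-C-D-E-F), plus an octave: a twelfth.
A perfect twelfth would be 19 semitones; B4 to F##6 is 20, one semitone wider, so the interval is augmented.
(Equivalently, a compound augmented fifth: an augmented fifth plus an octave.)

augmented twelfth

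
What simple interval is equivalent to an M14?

Subtracting seven from the interval number removes an octave: 14 − 7 = 7.
Quality carries through unchanged, so the simple form is a major seventh.

major seventh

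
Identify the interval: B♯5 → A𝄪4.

m9

Descending from B#5 to A##4 is the same interval as ascending A##4 to B#5.
A to B spans two letter names (A-B), plus an octave, so the interval is some kind of ninth.
A##4 to B#5 is 13 semitones, a half step short of the major ninth (14), so this is minor.
(Equivalently, a compound minor second: a minor second plus an octave.)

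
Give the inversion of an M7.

The rule of nine gives the new number: 9 − 7 = 2, so a seventh becomes a second.
The quality also flips — major becomes minor — giving a minor second.

m2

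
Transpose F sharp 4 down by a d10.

The tenth's letter: F down three letter names plus an octave → D.
Moving 14 semitones down from F#4 (the size of a diminished tenth) reaches D##3.

D double-sharp 3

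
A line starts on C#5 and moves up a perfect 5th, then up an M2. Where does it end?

A#5

C#5 up a perfect fifth → G#5 (7 semitones).
G#5 up a major second → A#5 (2 semitones).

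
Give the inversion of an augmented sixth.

diminished third

The rule of nine gives the new number: 9 − 6 = 3, so a sixth becomes a third.
And augmented becomes diminished under inversion, so we get a diminished third.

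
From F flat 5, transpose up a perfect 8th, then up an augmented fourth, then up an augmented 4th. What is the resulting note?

Up a perfect octave from Fb5: Fb6 (12 semitones up).
Fb6 up an augmented fourth → Bb6 (6 semitones).
Bb6 up an augmented fourth → E7 (6 semitones).

E 7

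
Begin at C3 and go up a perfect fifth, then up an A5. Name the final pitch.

C3 up a perfect fifth → G3 (7 semitones).
An augmented fifth up from G3 is D#4.

D#4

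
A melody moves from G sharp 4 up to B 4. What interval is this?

G to B spans three letter names (G-A-B): a third.
A major third would be 4 semitones, but G#4 to B4 is 3 — one semitone narrower, making it a minor third.

minor 3rd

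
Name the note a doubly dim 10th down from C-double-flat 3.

Counting three letter names plus an octave down from C lands on A.
A doubly diminished tenth spans 13 semitones, so from Cbb3 the target pitch is A1.

A 1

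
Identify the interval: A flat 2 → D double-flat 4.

A to D spans four letter names (A-B-C-D), plus an octave, so the interval is some kind of eleventh.
Ab2 to Dbb4 spans 16 semitones — one semitone narrower than the perfect eleventh (17) — giving a diminished eleventh.
(Equivalently, a compound diminished fourth: a diminished fourth plus an octave.)

diminished eleventh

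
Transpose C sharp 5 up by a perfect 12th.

The twelfth's letter: C up five letter names plus an octave → G.
A perfect twelfth is 19 semitones; 19 semitones up from C#5 gives G#6.

G sharp 6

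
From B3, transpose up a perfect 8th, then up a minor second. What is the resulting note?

Up a perfect octave from B3: B4 (12 semitones up).
Up a minor second from B4: C5 (1 semitone up).

C5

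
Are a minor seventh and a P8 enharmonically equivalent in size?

A minor seventh spans 10 semitones; a perfect octave spans 12 semitones. They differ by 2.

No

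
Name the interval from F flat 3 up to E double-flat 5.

minor 14th

F to E spans seven letter names (F-G-A-B-C-D-E), plus an octave, so the interval is some kind of fourteenth.
A major fourteenth would be 23 semitones, but Fb3 to Ebb5 is 22 — one semitone narrower, making it a minor fourteenth.
(Equivalently, a compound minor seventh: a minor seventh plus an octave.)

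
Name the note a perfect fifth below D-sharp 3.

Five letter names down from D: G.
Moving 7 semitones down from D#3 (the size of a perfect fifth) reaches G#2.

G-sharp 2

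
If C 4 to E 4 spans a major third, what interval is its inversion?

Inverted interval numbers add to nine, so a third pairs with a sixth (3 + 6 = 9).
Quality inverts too: major becomes minor. That makes the inversion a minor sixth.

minor 6th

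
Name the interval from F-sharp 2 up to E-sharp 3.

major 7th

F to E spans seven letter names (F-G-A-B-C-D-E), so the interval is some kind of seventh.
Counting semitones, F#2→E#3 is 11, which is the major seventh.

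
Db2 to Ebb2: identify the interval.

minor 2nd

D to E spans two letter names (D-E), so the interval is some kind of second.
At 1 semitone, Db2→Ebb2 falls one short of a major second: minor.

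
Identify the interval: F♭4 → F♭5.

F to F is the same letter name, plus an octave, so the interval is some kind of octave.
The perfect octave spans 12 semitones, and Fb4 to Fb5 is exactly 12 semitones — so this is a perfect octave.

P8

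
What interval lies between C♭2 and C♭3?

C to C is the same letter name, plus an octave, so the interval is some kind of octave.
Cb2 to Cb3 is 12 semitones, matching the perfect octave exactly, so the quality is perfect.

perfect 8th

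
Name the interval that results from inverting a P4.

perfect 5th

Inverted interval numbers add to nine, so a fourth pairs with a fifth (4 + 5 = 9).
And perfect stays perfect under inversion, so we get a perfect fifth.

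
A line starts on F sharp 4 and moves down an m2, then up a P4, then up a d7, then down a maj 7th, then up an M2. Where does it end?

Down a minor second from F#4: E#4 (1 semitone down).
Up a perfect fourth from E#4: A#4 (5 semitones up).
A diminished seventh up from A#4 is G5.
A major seventh down from G5 is Ab4.
Up a major second from Ab4: Bb4 (2 semitones up).

B flat 4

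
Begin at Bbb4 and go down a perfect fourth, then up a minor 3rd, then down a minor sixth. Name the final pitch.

Cb4

A perfect fourth down from Bbb4 is Fb4.
Fb4 up a minor third → Abb4 (3 semitones).
Down a minor sixth from Abb4: Cb4 (8 semitones down).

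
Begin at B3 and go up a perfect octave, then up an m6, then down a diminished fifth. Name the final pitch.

C#5

B3 up a perfect octave → B4 (12 semitones).
A minor sixth up from B4 is G5.
G5 down a diminished fifth → C#5 (6 semitones).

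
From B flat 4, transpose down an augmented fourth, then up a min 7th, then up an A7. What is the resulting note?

D 6

An augmented fourth down from Bb4 is Fb4.
Up a minor seventh from Fb4: Ebb5 (10 semitones up).
An augmented seventh up from Ebb5 is D6.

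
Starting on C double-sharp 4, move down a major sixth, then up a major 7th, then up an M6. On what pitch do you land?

B double-sharp 4

C##4 down a major sixth → E#3 (9 semitones).
E#3 up a major seventh → D##4 (11 semitones).
Up a major sixth from D##4: B##4 (9 semitones up).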